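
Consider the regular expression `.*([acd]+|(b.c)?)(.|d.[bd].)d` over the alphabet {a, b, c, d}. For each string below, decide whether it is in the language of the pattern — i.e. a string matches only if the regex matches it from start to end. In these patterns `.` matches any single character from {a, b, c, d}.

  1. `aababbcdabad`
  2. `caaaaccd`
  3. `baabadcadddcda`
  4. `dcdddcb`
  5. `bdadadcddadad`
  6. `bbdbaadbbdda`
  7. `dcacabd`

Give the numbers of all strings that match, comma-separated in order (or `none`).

1. `aababbcdabad` → match
2. `caaaaccd` → match
3 → no match — must end with `d`
4. `dcdddcb` → no match — must end with `d`
5 → match
6. `bbdbaadbbdda` → no match — must end with `d`
7. `dcacabd` → match

1, 2, 5, 7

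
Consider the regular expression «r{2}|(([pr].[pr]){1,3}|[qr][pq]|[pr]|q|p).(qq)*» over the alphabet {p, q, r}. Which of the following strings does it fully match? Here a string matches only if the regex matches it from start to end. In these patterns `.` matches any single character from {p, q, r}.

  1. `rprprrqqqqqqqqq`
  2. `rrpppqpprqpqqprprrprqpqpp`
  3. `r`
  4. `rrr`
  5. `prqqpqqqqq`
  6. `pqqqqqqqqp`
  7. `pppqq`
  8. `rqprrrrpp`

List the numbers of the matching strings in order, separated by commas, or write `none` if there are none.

1

1 → match
2 → no match
3 → no match
4 → no match
5 → no match
6 → no match
7 → no match
8 → no match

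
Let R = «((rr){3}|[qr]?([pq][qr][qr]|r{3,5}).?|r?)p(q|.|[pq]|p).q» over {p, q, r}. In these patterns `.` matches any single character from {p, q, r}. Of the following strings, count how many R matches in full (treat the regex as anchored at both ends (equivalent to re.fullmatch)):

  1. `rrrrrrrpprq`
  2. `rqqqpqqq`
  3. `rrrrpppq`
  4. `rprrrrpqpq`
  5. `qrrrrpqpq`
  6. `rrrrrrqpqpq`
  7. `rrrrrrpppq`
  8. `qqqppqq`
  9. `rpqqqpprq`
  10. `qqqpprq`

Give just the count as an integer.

9

1 → match
2 → match
3 → match
4 → no match
5 → match
6 → match
7 → match
8 → match
9 → match
10 → match
Total matched: 9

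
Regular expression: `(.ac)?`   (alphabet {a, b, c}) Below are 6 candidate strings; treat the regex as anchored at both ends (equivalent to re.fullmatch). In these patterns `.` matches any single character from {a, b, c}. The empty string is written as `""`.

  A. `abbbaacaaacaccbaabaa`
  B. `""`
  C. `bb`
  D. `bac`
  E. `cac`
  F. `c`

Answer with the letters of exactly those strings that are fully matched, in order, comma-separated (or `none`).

B, D, E

A → no match
B. `""` → match
C. `bb` → no match
D. `bac` → match
E. `cac` → match
F. `c` → no match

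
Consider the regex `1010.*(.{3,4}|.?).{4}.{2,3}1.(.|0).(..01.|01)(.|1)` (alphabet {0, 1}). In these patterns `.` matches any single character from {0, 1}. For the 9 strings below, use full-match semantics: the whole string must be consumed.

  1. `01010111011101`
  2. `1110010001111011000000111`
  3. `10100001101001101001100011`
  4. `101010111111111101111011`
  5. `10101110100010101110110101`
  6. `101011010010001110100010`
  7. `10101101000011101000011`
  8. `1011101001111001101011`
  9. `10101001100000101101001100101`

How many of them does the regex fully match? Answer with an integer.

1 → no match — must start with `1010`
2 → no match — must start with `1010`
3 → match
4 → match
5 → match
6 → no match
7 → match
8 → no match — must start with `1010`
9 → match
Total matched: 5

5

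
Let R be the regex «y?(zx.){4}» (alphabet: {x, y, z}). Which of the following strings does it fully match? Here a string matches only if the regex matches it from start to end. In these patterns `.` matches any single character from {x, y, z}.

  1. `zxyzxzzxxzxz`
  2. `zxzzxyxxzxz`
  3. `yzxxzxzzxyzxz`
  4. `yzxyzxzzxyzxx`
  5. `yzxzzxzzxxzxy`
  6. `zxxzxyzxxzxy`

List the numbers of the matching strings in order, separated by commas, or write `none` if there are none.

1, 3, 4, 5, 6

1. `zxyzxzzxxzxz` → match
2. `zxzzxyxxzxz` → no match
3 → match
4 → match
5 → match
6. `zxxzxyzxxzxy` → match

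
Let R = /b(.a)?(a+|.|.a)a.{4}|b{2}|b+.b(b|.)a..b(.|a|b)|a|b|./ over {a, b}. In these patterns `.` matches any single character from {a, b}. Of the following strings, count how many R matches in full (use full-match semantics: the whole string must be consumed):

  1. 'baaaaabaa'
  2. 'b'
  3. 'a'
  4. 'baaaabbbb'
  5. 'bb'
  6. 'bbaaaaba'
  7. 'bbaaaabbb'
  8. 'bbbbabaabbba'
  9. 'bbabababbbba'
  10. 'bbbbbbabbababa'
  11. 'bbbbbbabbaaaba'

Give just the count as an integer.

10

1 → match
2 → match
3 → match
4 → match
5 → match
6 → match
7 → match
8 → match
9 → no match
10 → match
11 → match
Total matched: 10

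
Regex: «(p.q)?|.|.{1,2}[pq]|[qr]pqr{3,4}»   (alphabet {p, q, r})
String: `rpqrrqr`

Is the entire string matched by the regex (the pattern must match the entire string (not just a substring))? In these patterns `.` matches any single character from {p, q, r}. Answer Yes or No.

No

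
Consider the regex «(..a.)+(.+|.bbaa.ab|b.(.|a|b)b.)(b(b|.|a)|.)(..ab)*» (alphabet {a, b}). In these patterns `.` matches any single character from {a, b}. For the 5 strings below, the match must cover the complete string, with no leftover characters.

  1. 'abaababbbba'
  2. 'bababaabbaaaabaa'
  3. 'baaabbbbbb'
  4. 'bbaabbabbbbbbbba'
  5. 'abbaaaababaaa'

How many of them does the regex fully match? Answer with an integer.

1 → match
2 → no match
3 → match
4 → match
5 → no match
Total matched: 3

3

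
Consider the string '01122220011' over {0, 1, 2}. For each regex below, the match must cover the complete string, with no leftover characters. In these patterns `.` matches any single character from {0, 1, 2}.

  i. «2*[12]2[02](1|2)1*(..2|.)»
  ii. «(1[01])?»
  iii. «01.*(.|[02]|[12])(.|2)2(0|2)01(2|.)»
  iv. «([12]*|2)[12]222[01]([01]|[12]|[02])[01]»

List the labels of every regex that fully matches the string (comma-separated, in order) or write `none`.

i → no match
ii → no match
iii → match
iv → no match

iii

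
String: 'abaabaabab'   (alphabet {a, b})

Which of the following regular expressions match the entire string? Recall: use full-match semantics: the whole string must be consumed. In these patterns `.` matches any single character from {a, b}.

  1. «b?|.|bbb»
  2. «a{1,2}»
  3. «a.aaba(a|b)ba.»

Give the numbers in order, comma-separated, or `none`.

3

1 → no match
2 → no match — must end with 'a'
3 → match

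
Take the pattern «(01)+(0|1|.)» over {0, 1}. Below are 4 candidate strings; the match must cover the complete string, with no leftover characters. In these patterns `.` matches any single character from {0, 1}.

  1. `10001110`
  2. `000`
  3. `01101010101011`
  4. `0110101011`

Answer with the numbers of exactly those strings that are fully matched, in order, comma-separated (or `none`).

none

1 → no match — must start with `01`
2 → no match — must start with `01`
3 → no match
4 → no match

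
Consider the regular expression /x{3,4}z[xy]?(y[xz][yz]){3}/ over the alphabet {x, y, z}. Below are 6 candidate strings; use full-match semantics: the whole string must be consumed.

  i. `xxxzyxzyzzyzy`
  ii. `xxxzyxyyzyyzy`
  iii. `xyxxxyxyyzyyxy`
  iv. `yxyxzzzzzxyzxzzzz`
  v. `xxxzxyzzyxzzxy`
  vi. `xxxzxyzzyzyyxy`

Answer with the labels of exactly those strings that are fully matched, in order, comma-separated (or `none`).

i → match
ii → match
iii → no match
iv → no match — must start with `x`
v → no match
vi → match

i, ii, vi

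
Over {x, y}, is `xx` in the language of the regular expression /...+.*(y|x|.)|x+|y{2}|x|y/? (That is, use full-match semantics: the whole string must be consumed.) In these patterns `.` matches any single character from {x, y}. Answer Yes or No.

Yes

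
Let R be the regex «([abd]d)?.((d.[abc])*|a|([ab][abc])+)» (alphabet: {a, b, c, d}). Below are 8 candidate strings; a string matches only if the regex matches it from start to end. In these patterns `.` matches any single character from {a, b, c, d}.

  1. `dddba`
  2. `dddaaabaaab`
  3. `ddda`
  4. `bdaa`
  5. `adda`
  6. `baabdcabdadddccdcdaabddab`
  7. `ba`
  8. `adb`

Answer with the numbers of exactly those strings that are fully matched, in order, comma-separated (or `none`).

1, 2, 3, 4, 5, 7, 8

1 → match
2 → match
3 → match
4 → match
5 → match
6 → no match
7 → match
8 → match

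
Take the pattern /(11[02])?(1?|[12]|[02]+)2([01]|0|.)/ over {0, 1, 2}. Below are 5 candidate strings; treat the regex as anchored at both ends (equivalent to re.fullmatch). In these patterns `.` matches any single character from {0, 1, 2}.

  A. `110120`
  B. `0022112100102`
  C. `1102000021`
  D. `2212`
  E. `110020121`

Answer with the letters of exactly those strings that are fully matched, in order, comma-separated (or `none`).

A, C

A → match
B → no match
C → match
D → no match
E → no match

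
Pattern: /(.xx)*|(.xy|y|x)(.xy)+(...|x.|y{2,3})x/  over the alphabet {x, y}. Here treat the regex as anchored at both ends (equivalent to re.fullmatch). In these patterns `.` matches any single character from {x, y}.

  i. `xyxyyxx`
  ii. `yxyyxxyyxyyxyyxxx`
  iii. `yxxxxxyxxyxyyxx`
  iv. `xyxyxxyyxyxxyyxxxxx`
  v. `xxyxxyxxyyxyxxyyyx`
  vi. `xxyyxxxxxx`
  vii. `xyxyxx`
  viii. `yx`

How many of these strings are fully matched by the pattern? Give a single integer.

1

i → no match
ii → no match
iii → no match
iv → no match
v → match
vi → no match
vii → no match
viii → no match
Total matched: 1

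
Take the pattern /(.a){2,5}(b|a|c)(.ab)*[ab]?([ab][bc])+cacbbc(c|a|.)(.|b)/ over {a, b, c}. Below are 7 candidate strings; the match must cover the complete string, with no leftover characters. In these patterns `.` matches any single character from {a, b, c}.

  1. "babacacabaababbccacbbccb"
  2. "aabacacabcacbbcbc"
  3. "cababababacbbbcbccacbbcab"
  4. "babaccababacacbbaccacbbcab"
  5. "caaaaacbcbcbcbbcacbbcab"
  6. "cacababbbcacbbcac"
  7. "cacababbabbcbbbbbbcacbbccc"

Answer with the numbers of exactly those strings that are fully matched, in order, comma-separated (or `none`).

1 → match
2 → match
3 → match
4 → match
5 → match
6 → match
7 → match

1, 2, 3, 4, 5, 6, 7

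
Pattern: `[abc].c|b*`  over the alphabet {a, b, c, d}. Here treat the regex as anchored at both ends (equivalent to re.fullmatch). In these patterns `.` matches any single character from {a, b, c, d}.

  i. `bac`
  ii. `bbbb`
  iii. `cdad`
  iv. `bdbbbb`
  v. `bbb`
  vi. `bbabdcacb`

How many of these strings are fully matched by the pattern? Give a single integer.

i → match
ii → match
iii → no match
iv → no match
v → match
vi → no match
Total matched: 3

3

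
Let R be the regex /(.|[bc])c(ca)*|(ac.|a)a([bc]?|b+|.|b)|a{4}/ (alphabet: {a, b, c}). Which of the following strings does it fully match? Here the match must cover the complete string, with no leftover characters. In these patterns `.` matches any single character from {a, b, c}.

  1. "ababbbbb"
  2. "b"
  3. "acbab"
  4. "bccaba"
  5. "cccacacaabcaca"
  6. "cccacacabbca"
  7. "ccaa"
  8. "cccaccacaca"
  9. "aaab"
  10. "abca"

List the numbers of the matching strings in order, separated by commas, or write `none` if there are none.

1 → no match
2 → no match
3 → match
4 → no match
5 → no match
6 → no match
7 → no match
8 → no match
9 → no match
10 → no match

3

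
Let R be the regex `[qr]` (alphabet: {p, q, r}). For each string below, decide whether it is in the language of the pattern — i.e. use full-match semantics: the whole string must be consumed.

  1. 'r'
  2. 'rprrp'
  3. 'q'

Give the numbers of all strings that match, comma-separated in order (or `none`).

1, 3

1 → match
2 → no match
3 → match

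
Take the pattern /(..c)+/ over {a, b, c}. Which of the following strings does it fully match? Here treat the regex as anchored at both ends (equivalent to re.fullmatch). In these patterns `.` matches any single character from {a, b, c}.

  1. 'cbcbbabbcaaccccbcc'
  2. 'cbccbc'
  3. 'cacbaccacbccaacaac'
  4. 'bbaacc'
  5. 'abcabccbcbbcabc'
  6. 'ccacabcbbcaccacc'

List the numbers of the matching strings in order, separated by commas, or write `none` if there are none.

1 → no match
2 → match
3 → match
4 → no match
5 → match
6 → no match

2, 3, 5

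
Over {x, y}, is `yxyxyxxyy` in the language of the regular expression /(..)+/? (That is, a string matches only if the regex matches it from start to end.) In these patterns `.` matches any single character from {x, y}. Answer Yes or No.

No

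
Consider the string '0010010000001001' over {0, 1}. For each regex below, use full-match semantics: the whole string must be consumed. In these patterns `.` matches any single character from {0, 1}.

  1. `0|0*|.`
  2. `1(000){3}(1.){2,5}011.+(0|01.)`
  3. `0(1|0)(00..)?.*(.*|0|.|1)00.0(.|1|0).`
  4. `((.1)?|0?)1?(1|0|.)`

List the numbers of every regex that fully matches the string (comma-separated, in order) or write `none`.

1 → no match
2 → no match — must start with '1000'
3 → match
4 → no match

3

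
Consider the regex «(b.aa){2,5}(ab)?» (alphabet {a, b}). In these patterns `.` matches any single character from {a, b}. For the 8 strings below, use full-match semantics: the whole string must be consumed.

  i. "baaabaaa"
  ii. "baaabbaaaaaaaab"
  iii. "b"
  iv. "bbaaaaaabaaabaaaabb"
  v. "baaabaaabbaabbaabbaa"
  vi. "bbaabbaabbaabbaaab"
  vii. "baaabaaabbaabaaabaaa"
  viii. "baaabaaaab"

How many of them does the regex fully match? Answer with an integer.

i → match
ii → no match
iii → no match
iv → no match
v → match
vi → match
vii → match
viii → match
Total matched: 5

5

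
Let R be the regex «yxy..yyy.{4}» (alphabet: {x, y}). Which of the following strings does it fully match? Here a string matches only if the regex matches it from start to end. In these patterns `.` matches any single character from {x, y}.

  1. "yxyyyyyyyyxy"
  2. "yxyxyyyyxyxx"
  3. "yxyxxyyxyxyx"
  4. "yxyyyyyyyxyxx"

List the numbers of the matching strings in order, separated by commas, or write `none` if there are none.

1. "yxyyyyyyyyxy" → match
2. "yxyxyyyyxyxx" → match
3. "yxyxxyyxyxyx" → no match
4 → no match

1, 2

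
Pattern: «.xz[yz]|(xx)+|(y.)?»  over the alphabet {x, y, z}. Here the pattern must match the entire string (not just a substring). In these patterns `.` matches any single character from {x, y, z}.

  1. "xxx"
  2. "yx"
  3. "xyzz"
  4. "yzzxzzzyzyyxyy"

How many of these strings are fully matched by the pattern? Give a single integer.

1. "xxx" → no match
2. "yx" → match
3. "xyzz" → no match
4 → no match
Total matched: 1

1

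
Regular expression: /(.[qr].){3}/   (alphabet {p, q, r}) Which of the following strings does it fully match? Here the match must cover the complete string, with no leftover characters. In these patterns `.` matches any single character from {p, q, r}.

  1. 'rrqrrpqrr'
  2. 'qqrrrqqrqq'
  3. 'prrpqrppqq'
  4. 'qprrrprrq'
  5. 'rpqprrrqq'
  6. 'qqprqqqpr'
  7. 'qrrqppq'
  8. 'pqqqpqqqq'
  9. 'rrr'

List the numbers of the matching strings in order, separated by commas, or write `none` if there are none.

1 → match
2 → no match
3 → no match
4 → no match
5 → no match
6 → no match
7 → no match
8 → no match
9 → no match

1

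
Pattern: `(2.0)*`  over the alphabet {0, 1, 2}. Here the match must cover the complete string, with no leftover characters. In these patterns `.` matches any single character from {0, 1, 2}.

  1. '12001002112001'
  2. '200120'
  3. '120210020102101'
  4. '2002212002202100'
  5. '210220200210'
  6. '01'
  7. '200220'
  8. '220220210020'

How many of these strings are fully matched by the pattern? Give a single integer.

2

1 → no match
2 → no match
3 → no match
4 → no match
5 → match
6 → no match
7 → match
8 → no match
Total matched: 2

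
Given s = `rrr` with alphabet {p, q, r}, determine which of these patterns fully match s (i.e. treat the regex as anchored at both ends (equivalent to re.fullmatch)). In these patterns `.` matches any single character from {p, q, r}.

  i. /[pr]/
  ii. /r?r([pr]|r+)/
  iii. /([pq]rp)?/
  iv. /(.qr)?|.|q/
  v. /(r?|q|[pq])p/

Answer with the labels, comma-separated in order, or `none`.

i → no match
ii → match
iii → no match
iv → no match
v → no match — must end with `p`

ii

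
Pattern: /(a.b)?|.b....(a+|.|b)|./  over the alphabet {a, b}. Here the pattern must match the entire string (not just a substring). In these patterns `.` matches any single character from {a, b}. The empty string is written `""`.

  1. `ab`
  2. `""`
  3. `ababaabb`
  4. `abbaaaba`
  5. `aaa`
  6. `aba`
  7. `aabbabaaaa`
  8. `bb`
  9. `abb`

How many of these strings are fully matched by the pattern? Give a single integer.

1 → no match
2 → match
3 → no match
4 → no match
5 → no match
6 → no match
7 → no match
8 → no match
9 → match
Total matched: 2

2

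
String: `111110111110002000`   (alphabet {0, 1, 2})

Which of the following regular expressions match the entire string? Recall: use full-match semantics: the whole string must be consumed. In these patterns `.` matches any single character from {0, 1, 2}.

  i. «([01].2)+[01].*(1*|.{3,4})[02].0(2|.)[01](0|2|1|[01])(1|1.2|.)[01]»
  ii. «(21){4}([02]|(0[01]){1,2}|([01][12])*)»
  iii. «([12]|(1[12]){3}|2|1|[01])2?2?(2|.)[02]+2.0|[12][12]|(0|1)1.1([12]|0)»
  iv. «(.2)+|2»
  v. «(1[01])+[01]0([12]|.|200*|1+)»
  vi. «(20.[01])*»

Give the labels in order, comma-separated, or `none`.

i → no match
ii → no match — must start with `21`
iii → no match
iv → no match — must end with `2`
v → match
vi → no match

v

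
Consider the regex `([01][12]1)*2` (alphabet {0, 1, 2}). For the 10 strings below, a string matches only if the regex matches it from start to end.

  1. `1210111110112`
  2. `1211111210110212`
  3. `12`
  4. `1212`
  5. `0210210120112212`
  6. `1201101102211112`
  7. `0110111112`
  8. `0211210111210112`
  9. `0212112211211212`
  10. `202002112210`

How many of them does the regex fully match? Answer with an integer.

5

1 → match
2 → match
3. `12` → no match
4. `1212` → match
5 → no match
6 → no match
7. `0110111112` → match
8 → match
9 → no match
10. `202002112210` → no match — must end with `2`
Total matched: 5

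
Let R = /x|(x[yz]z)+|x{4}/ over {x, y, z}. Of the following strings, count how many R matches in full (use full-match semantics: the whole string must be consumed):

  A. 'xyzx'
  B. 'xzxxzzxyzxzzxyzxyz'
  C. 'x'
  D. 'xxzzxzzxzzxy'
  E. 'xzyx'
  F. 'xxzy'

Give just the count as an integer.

1

A → no match
B → no match
C → match
D → no match
E → no match
F → no match
Total matched: 1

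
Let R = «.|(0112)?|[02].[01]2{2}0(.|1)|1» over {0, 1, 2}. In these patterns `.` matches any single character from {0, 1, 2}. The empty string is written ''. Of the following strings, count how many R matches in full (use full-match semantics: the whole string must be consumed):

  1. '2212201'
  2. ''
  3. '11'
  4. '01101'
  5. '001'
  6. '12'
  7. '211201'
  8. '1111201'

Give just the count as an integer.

1 → match
2 → match
3 → no match
4 → no match
5 → no match
6 → no match
7 → no match
8 → no match
Total matched: 2

2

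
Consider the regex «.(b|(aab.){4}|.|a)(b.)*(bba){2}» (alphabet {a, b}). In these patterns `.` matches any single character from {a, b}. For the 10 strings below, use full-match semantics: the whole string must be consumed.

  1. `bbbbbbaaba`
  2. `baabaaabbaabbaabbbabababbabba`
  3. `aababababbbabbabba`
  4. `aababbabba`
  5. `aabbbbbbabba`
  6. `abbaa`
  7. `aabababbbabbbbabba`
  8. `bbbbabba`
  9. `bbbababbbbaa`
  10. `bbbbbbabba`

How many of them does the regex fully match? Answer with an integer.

7

1 → no match — must end with `bba`
2 → match
3 → match
4 → match
5 → match
6 → no match — must end with `bba`
7 → match
8 → match
9 → no match — must end with `bba`
10 → match
Total matched: 7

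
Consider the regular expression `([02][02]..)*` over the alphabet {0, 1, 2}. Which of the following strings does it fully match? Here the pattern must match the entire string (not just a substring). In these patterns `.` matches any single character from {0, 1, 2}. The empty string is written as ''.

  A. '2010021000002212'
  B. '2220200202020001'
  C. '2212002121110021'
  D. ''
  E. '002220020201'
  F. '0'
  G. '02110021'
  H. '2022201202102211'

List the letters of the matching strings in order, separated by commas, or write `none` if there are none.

A → match
B → match
C → no match
D → match
E → match
F → no match
G → match
H → match

A, B, D, E, G, H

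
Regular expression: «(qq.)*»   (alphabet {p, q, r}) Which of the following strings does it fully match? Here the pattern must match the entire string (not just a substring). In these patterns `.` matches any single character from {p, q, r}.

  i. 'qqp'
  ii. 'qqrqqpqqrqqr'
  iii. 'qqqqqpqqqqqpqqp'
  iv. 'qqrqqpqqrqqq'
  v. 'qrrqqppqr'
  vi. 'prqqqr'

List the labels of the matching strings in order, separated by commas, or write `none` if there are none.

i, ii, iii, iv

i → match
ii → match
iii → match
iv → match
v → no match
vi → no match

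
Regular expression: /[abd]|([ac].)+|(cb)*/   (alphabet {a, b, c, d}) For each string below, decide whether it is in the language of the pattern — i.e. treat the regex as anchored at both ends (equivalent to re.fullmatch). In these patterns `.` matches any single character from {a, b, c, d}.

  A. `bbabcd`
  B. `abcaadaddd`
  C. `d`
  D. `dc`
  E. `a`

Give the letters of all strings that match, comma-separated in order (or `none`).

A → no match
B → no match
C → match
D → no match
E → match

C, E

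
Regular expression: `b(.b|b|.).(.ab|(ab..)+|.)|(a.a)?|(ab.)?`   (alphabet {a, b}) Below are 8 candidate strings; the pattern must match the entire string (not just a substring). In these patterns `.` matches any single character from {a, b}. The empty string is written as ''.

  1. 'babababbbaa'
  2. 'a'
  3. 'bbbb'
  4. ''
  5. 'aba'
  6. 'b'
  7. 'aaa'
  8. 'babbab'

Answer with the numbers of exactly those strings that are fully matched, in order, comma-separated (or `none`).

3, 4, 5, 7, 8

1 → no match
2 → no match
3 → match
4 → match
5 → match
6 → no match
7 → match
8 → match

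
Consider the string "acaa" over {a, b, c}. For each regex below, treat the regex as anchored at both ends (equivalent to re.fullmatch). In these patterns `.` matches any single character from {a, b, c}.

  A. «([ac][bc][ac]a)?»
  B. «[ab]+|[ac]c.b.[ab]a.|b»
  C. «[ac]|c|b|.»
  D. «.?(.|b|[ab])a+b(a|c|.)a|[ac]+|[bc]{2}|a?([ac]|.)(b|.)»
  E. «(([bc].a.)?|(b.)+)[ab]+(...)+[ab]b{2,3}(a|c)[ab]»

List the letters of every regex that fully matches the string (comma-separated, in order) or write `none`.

A → match
B → no match
C → no match
D → match
E → no match

A, D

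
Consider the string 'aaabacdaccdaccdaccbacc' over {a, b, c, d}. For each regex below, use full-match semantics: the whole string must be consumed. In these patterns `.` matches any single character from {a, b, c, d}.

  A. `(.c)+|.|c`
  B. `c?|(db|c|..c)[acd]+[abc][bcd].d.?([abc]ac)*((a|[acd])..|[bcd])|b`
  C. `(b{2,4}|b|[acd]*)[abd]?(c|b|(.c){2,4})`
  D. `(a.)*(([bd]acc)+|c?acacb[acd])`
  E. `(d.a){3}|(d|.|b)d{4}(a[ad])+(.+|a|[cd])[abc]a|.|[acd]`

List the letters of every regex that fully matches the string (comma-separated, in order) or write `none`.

A → no match
B → no match
C → no match
D → match
E → no match

D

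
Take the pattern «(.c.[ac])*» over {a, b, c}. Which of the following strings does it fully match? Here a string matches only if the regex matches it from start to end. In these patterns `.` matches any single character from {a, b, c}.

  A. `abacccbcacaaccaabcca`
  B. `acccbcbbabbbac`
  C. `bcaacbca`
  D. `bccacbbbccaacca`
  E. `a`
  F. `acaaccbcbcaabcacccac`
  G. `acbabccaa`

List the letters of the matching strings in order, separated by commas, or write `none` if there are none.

A → no match
B → no match
C. `bcaacbca` → no match
D → no match
E. `a` → no match
F → match
G. `acbabccaa` → no match

F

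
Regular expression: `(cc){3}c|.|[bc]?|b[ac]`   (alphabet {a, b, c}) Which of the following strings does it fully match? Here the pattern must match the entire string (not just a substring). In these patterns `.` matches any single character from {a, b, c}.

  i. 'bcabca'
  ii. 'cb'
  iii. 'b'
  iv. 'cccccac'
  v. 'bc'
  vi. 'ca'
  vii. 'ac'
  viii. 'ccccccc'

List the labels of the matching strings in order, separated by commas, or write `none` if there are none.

iii, v, viii

i → no match
ii → no match
iii → match
iv → no match
v → match
vi → no match
vii → no match
viii → match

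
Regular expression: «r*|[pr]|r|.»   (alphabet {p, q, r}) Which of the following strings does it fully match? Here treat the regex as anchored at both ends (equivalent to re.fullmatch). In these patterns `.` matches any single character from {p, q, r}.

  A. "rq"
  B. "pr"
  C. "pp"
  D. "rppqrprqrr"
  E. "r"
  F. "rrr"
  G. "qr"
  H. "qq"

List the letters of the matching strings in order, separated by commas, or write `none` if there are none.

A → no match
B → no match
C → no match
D → no match
E → match
F → match
G → no match
H → no match

E, F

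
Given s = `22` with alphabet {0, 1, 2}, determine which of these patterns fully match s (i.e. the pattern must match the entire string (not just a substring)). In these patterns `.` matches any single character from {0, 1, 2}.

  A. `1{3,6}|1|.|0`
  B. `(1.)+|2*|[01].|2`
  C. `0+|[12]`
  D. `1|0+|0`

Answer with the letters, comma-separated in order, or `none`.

B

A → no match
B → match
C → no match
D → no match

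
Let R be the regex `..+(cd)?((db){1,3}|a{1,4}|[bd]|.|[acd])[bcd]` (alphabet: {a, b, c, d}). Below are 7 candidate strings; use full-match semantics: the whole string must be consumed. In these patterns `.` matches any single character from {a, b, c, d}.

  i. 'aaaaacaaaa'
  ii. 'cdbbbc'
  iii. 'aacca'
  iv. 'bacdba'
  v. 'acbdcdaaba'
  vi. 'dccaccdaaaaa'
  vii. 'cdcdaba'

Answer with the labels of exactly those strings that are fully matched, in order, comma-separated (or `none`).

ii

i. 'aaaaacaaaa' → no match
ii. 'cdbbbc' → match
iii. 'aacca' → no match
iv. 'bacdba' → no match
v. 'acbdcdaaba' → no match
vi. 'dccaccdaaaaa' → no match
vii. 'cdcdaba' → no match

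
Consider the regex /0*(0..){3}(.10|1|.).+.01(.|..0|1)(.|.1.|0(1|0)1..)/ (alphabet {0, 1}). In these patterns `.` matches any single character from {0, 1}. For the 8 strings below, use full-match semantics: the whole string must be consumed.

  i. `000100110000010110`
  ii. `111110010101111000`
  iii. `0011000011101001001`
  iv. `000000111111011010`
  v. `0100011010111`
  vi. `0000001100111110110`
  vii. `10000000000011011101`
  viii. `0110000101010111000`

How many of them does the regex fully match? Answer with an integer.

i → match
ii → no match
iii → no match
iv → no match
v → no match
vi → match
vii → no match
viii → no match
Total matched: 2

2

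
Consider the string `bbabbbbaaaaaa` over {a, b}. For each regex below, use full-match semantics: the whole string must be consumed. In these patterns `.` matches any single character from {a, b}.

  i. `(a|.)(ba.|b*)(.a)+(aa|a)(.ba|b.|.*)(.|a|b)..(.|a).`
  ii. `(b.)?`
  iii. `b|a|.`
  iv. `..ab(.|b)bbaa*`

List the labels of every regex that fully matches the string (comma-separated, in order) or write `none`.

i → no match
ii → no match
iii → no match
iv → match

iv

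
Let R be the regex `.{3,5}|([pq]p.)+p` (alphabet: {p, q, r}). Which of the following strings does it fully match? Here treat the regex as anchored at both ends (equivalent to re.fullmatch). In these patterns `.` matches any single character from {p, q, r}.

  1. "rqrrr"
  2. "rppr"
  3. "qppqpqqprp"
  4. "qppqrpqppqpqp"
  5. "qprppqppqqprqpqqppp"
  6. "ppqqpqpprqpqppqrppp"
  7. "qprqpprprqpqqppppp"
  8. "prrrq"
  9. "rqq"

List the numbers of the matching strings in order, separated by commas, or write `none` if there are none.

1 → match
2 → match
3 → match
4 → no match
5 → match
6 → no match
7 → no match
8 → match
9 → match

1, 2, 3, 5, 8, 9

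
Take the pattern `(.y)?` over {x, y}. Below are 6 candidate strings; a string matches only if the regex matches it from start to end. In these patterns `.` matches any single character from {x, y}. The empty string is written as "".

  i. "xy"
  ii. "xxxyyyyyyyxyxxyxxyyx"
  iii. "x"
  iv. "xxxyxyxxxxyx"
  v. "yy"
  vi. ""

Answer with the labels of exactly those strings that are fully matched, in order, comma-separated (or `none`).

i, v, vi

i. "xy" → match
ii → no match
iii. "x" → no match
iv. "xxxyxyxxxxyx" → no match
v. "yy" → match
vi. "" → match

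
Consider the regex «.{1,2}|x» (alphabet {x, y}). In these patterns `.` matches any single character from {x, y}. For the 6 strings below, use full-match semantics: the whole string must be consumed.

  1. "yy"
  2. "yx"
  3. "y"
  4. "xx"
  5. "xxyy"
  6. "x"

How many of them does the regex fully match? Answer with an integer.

5

1 → match
2 → match
3 → match
4 → match
5 → no match
6 → match
Total matched: 5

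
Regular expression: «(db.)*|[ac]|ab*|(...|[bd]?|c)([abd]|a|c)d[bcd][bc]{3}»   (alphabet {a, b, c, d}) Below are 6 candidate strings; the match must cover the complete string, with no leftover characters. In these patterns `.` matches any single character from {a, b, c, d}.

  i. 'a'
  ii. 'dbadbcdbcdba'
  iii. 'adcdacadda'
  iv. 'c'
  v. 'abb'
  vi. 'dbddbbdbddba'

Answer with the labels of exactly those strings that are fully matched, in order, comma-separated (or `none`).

i. 'a' → match
ii. 'dbadbcdbcdba' → match
iii. 'adcdacadda' → no match
iv. 'c' → match
v. 'abb' → match
vi. 'dbddbbdbddba' → match

i, ii, iv, v, vi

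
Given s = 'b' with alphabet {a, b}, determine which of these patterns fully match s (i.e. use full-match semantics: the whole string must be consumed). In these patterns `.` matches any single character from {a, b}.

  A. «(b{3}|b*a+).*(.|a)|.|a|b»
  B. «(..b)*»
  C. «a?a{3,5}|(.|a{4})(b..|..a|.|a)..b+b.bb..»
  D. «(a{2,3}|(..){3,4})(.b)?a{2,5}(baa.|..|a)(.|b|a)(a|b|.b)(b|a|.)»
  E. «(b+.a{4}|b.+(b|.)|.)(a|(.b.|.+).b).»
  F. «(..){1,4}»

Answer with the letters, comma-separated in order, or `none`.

A

A → match
B → no match
C → no match
D → no match
E → no match
F → no match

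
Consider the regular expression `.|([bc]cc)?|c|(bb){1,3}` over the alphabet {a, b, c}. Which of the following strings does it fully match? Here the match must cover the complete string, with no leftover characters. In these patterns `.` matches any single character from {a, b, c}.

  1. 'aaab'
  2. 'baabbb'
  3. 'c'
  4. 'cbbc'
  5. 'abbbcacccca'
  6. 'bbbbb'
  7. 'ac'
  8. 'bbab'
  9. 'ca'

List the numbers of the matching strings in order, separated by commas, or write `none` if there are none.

3

1 → no match
2 → no match
3 → match
4 → no match
5 → no match
6 → no match
7 → no match
8 → no match
9 → no match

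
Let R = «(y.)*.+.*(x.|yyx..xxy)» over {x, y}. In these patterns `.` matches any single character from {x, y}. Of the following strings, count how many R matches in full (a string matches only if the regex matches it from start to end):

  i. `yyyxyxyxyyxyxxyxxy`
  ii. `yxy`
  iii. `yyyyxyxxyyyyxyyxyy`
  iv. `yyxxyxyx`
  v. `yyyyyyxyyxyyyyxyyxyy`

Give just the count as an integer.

i → match
ii → match
iii → no match
iv → no match
v → no match
Total matched: 2

2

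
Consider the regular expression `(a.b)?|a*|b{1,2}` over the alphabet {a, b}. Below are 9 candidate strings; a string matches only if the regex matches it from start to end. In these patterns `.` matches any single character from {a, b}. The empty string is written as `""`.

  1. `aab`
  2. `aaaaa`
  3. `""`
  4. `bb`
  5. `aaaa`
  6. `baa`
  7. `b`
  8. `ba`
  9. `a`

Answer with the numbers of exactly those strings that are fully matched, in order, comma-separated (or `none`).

1 → match
2 → match
3 → match
4 → match
5 → match
6 → no match
7 → match
8 → no match
9 → match

1, 2, 3, 4, 5, 7, 9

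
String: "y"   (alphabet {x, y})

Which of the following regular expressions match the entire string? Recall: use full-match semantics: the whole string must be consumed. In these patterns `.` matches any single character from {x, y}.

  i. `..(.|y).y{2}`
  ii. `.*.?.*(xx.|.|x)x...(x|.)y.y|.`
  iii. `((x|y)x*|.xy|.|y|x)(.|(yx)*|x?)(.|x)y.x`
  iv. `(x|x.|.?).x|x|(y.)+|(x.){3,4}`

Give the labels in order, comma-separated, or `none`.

i → no match
ii → match
iii → no match — must end with "x"
iv → no match

ii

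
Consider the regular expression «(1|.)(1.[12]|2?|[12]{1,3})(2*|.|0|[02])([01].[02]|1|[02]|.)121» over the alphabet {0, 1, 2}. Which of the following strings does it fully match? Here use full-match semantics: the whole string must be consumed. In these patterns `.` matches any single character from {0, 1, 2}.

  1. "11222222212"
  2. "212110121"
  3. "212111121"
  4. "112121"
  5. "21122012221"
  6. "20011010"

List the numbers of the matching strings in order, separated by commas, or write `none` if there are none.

1 → no match — must end with "121"
2 → match
3 → match
4 → match
5 → no match — must end with "121"
6 → no match — must end with "121"

2, 3, 4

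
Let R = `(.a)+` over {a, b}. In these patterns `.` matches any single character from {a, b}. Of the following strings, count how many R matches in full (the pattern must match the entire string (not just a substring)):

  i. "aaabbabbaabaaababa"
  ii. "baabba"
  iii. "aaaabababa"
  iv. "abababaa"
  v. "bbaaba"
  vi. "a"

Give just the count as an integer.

i → no match
ii. "baabba" → no match
iii. "aaaabababa" → match
iv. "abababaa" → no match
v. "bbaaba" → no match
vi. "a" → no match
Total matched: 1

1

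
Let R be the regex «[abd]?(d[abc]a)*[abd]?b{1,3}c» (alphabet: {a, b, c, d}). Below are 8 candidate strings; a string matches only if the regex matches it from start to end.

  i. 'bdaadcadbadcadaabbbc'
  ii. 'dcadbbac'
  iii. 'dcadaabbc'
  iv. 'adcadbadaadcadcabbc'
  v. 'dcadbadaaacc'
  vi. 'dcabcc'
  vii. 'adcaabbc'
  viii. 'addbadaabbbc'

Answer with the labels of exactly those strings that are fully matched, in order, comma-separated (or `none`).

i, iii, iv, vii

i → match
ii → no match — must end with 'bc'
iii → match
iv → match
v → no match — must end with 'bc'
vi → no match — must end with 'bc'
vii → match
viii → no match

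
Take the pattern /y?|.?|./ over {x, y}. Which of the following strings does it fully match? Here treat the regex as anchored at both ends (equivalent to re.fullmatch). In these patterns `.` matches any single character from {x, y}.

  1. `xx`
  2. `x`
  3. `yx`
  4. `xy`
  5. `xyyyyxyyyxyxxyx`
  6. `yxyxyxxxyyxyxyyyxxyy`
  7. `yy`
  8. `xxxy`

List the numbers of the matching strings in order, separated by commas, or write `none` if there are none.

2

1 → no match
2 → match
3 → no match
4 → no match
5 → no match
6 → no match
7 → no match
8 → no match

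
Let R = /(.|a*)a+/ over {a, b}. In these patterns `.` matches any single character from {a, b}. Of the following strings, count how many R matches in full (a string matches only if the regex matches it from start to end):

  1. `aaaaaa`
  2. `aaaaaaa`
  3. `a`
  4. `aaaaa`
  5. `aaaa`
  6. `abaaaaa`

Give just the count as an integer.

1 → match
2 → match
3 → match
4 → match
5 → match
6 → no match
Total matched: 5

5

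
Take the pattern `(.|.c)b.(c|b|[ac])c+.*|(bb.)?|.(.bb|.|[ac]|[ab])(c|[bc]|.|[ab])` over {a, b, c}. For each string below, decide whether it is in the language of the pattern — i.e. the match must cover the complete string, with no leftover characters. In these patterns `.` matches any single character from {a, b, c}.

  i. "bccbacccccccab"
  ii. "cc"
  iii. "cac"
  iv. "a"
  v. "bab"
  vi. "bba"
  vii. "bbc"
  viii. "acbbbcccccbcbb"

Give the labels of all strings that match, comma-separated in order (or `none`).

iii, v, vi, vii, viii

i → no match
ii → no match
iii → match
iv → no match
v → match
vi → match
vii → match
viii → match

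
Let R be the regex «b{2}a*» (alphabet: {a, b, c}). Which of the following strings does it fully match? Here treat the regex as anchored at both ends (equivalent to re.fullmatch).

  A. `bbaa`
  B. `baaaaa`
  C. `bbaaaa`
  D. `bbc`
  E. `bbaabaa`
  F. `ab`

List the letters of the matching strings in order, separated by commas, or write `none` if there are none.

A → match
B → no match
C → match
D → no match
E → no match
F → no match — must start with `b`

A, C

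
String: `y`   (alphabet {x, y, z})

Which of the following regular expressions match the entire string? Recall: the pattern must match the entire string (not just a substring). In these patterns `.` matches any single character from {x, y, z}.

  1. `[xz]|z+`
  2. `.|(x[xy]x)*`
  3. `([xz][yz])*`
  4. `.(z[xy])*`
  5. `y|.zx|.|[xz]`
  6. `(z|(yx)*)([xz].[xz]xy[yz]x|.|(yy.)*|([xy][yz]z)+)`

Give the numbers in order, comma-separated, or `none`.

1 → no match
2 → match
3 → no match
4 → match
5 → match
6 → match

2, 4, 5, 6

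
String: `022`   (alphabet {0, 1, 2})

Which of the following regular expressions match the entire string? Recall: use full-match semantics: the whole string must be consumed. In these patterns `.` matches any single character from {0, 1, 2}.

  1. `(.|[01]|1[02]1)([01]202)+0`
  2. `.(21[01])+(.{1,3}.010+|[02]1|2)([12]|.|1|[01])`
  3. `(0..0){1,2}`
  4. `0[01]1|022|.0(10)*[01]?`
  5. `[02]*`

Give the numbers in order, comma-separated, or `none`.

4, 5

1 → no match — must end with `2020`
2 → no match
3 → no match — must end with `0`
4 → match
5 → match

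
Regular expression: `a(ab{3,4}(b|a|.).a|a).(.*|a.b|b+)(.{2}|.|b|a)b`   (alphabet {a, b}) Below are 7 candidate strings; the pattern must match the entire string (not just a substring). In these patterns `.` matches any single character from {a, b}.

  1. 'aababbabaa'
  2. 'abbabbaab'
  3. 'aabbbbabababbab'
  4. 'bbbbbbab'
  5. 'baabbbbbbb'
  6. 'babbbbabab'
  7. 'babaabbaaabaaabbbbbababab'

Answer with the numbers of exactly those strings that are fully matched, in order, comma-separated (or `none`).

3

1 → no match — must end with 'b'
2 → no match
3 → match
4 → no match — must start with 'a'
5 → no match — must start with 'a'
6 → no match — must start with 'a'
7 → no match — must start with 'a'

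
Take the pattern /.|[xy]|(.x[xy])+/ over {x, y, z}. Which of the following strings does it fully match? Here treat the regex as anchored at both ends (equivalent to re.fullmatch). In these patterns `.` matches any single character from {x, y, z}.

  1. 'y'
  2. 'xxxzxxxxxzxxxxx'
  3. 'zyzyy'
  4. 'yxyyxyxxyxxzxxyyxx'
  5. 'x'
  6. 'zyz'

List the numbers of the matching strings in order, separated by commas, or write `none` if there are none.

1 → match
2 → match
3 → no match
4 → no match
5 → match
6 → no match

1, 2, 5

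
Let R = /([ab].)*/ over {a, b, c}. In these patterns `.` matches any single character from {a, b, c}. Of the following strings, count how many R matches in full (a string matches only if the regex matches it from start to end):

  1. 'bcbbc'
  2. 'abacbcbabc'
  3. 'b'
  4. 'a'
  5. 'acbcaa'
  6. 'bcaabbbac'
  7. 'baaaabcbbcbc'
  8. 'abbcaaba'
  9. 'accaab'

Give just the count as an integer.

1 → no match
2 → match
3 → no match
4 → no match
5 → match
6 → no match
7 → no match
8 → match
9 → no match
Total matched: 3

3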